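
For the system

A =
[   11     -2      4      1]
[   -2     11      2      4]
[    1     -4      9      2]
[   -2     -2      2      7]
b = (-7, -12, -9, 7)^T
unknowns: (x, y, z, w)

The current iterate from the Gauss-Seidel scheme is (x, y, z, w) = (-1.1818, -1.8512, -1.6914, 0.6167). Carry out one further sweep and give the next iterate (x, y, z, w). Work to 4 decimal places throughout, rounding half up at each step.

(-0.4140, -1.0829, -1.5723, 1.0215)

One sweep:
  x = (-7 - (-2)·-1.8512 - (4)·-1.6914 - (1)·0.6167) / (11) = -0.4140
  y = (-12 - (-2)·-0.4140 - (2)·-1.6914 - (4)·0.6167) / (11) = -1.0829
  z = (-9 - (1)·-0.4140 - (-4)·-1.0829 - (2)·0.6167) / (9) = -1.5723
  w = (7 - (-2)·-0.4140 - (-2)·-1.0829 - (2)·-1.5723) / (7) = 1.0215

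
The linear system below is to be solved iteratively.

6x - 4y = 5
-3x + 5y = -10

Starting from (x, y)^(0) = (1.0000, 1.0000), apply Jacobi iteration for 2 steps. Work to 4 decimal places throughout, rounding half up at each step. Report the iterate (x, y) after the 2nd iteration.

(-0.1000, -1.1000)

Iteration 1:
  x = (5 - (-4)·1.0000) / (6) = 1.5000
  y = (-10 - (-3)·1.0000) / (5) = -1.4000
Iteration 2:
  x = (5 - (-4)·-1.4000) / (6) = -0.1000
  y = (-10 - (-3)·1.5000) / (5) = -1.1000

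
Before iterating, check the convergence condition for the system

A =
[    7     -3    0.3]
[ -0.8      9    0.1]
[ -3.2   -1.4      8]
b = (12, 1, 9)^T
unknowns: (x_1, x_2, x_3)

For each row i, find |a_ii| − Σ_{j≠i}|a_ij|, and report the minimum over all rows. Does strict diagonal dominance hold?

row 1: |7| − (3+0.3) = 3.7
row 2: |9| − (0.8+0.1) = 8.1
row 3: |8| − (3.2+1.4) = 3.4
minimum over rows = 3.4 → strictly diagonally dominant (convergence guaranteed)

3.4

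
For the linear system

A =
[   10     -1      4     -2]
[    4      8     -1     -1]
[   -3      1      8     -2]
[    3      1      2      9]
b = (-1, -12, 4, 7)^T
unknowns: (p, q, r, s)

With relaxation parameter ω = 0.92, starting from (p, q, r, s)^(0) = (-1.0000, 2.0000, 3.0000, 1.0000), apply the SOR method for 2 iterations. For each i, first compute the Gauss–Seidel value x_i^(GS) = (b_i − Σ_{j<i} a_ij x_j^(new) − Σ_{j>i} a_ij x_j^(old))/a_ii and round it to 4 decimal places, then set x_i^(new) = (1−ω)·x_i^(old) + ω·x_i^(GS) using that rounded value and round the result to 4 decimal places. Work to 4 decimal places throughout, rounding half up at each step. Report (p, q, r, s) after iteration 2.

(-0.2582, -1.1010, 0.7742, 0.8270)

Iteration 1:
  p: GS value = (-1 - (-1)·2.0000 - (4)·3.0000 - (-2)·1.0000) / (10) = -0.9000;  p ← (1−ω)·-1.0000 + ω·-0.9000 = -0.9080
  q: GS value = (-12 - (4)·-0.9080 - (-1)·3.0000 - (-1)·1.0000) / (8) = -0.5460;  q ← (1−ω)·2.0000 + ω·-0.5460 = -0.3423
  r: GS value = (4 - (-3)·-0.9080 - (1)·-0.3423 - (-2)·1.0000) / (8) = 0.4523;  r ← (1−ω)·3.0000 + ω·0.4523 = 0.6561
  s: GS value = (7 - (3)·-0.9080 - (1)·-0.3423 - (2)·0.6561) / (9) = 0.9727;  s ← (1−ω)·1.0000 + ω·0.9727 = 0.9749
Iteration 2:
  p: GS value = (-1 - (-1)·-0.3423 - (4)·0.6561 - (-2)·0.9749) / (10) = -0.2017;  p ← (1−ω)·-0.9080 + ω·-0.2017 = -0.2582
  q: GS value = (-12 - (4)·-0.2582 - (-1)·0.6561 - (-1)·0.9749) / (8) = -1.1670;  q ← (1−ω)·-0.3423 + ω·-1.1670 = -1.1010
  r: GS value = (4 - (-3)·-0.2582 - (1)·-1.1010 - (-2)·0.9749) / (8) = 0.7845;  r ← (1−ω)·0.6561 + ω·0.7845 = 0.7742
  s: GS value = (7 - (3)·-0.2582 - (1)·-1.1010 - (2)·0.7742) / (9) = 0.8141;  s ← (1−ω)·0.9749 + ω·0.8141 = 0.8270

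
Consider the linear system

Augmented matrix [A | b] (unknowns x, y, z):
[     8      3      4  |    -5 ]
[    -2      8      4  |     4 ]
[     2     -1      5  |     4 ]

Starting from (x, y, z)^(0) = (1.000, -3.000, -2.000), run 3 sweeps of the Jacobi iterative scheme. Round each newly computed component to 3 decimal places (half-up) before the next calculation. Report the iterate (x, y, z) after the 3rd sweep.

Iteration 1:
  x = (-5 - (3)·-3.000 - (4)·-2.000) / (8) = 1.500
  y = (4 - (-2)·1.000 - (4)·-2.000) / (8) = 1.750
  z = (4 - (2)·1.000 - (-1)·-3.000) / (5) = -0.200
Iteration 2:
  x = (-5 - (3)·1.750 - (4)·-0.200) / (8) = -1.181
  y = (4 - (-2)·1.500 - (4)·-0.200) / (8) = 0.975
  z = (4 - (2)·1.500 - (-1)·1.750) / (5) = 0.550
Iteration 3:
  x = (-5 - (3)·0.975 - (4)·0.550) / (8) = -1.266
  y = (4 - (-2)·-1.181 - (4)·0.550) / (8) = -0.070
  z = (4 - (2)·-1.181 - (-1)·0.975) / (5) = 1.467

(-1.266, -0.070, 1.467)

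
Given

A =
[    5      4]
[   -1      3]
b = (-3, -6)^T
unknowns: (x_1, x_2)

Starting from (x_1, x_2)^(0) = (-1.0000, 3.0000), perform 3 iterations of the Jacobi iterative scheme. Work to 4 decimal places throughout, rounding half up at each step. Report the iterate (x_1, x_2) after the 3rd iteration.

(1.8000, -1.5778)

Iteration 1:
  x_1 = (-3 - (4)·3.0000) / (5) = -3.0000
  x_2 = (-6 - (-1)·-1.0000) / (3) = -2.3333
Iteration 2:
  x_1 = (-3 - (4)·-2.3333) / (5) = 1.2666
  x_2 = (-6 - (-1)·-3.0000) / (3) = -3.0000
Iteration 3:
  x_1 = (-3 - (4)·-3.0000) / (5) = 1.8000
  x_2 = (-6 - (-1)·1.2666) / (3) = -1.5778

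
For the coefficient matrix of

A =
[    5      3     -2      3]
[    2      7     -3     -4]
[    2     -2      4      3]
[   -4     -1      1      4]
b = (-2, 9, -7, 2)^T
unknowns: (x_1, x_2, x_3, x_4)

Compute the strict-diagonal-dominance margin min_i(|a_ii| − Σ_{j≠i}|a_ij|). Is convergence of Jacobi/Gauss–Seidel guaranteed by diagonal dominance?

row 1: |5| − (3+2+3) = -3
row 2: |7| − (2+3+4) = -2
row 3: |4| − (2+2+3) = -3
row 4: |4| − (4+1+1) = -2
minimum over rows = -3 → not strictly diagonally dominant

-3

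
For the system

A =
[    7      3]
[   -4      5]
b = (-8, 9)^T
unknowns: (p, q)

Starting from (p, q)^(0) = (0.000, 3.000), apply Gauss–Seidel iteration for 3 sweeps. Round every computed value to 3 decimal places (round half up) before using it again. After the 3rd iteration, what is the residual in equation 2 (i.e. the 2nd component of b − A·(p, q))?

-0.002

Iteration 1:
  p = (-8 - (3)·3.000) / (7) = -2.429
  q = (9 - (-4)·-2.429) / (5) = -0.143
Iteration 2:
  p = (-8 - (3)·-0.143) / (7) = -1.082
  q = (9 - (-4)·-1.082) / (5) = 0.934
Iteration 3:
  p = (-8 - (3)·0.934) / (7) = -1.543
  q = (9 - (-4)·-1.543) / (5) = 0.566
Residual b − A·x = (1.103, -0.002)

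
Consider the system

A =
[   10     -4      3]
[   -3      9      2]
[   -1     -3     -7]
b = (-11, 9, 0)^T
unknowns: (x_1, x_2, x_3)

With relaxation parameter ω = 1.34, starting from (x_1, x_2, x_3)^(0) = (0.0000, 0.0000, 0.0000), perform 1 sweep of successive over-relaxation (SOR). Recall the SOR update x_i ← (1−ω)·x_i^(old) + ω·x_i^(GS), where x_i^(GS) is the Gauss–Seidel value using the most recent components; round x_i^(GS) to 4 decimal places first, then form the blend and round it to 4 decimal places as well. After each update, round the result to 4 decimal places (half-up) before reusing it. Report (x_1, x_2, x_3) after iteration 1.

(-1.4740, 0.6817, -0.1093)

Iteration 1:
  x_1: GS value = (-11 - (-4)·0.0000 - (3)·0.0000) / (10) = -1.1000;  x_1 ← (1−ω)·0.0000 + ω·-1.1000 = -1.4740
  x_2: GS value = (9 - (-3)·-1.4740 - (2)·0.0000) / (9) = 0.5087;  x_2 ← (1−ω)·0.0000 + ω·0.5087 = 0.6817
  x_3: GS value = (0 - (-1)·-1.4740 - (-3)·0.6817) / (-7) = -0.0816;  x_3 ← (1−ω)·0.0000 + ω·-0.0816 = -0.1093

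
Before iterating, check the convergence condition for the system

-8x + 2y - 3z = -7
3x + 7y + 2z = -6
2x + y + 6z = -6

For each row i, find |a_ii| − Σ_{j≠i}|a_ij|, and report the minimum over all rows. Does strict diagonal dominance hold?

row 1: |-8| − (2+3) = 3
row 2: |7| − (3+2) = 2
row 3: |6| − (2+1) = 3
minimum over rows = 2 → strictly diagonally dominant (convergence guaranteed)

2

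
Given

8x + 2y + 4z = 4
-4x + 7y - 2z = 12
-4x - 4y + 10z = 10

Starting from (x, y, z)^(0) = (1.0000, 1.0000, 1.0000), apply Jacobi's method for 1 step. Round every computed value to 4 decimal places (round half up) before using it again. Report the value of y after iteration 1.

Iteration 1:
  x = (4 - (2)·1.0000 - (4)·1.0000) / (8) = -0.2500
  y = (12 - (-4)·1.0000 - (-2)·1.0000) / (7) = 2.5714
  z = (10 - (-4)·1.0000 - (-4)·1.0000) / (10) = 1.8000

2.5714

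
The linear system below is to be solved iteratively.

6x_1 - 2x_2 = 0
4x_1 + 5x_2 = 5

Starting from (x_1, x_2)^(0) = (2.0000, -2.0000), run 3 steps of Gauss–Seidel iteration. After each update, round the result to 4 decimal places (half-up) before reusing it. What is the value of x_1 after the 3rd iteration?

Iteration 1:
  x_1 = (0 - (-2)·-2.0000) / (6) = -0.6667
  x_2 = (5 - (4)·-0.6667) / (5) = 1.5334
Iteration 2:
  x_1 = (0 - (-2)·1.5334) / (6) = 0.5111
  x_2 = (5 - (4)·0.5111) / (5) = 0.5911
Iteration 3:
  x_1 = (0 - (-2)·0.5911) / (6) = 0.1970
  x_2 = (5 - (4)·0.1970) / (5) = 0.8424

0.1970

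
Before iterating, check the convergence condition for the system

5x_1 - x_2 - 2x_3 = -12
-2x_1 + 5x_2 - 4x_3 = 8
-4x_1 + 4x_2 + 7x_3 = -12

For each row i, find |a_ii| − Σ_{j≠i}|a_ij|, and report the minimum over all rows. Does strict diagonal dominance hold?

-1

row 1: |5| − (1+2) = 2
row 2: |5| − (2+4) = -1
row 3: |7| − (4+4) = -1
minimum over rows = -1 → not strictly diagonally dominant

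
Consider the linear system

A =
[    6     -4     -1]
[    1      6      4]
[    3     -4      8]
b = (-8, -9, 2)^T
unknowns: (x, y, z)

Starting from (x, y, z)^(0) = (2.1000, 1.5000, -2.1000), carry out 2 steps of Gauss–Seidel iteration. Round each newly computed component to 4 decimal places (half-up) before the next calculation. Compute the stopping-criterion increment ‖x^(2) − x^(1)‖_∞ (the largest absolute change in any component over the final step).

1.6496

Iteration 1:
  x = (-8 - (-4)·1.5000 - (-1)·-2.1000) / (6) = -0.6833
  y = (-9 - (1)·-0.6833 - (4)·-2.1000) / (6) = 0.0139
  z = (2 - (3)·-0.6833 - (-4)·0.0139) / (8) = 0.5132
Iteration 2:
  x = (-8 - (-4)·0.0139 - (-1)·0.5132) / (6) = -1.2385
  y = (-9 - (1)·-1.2385 - (4)·0.5132) / (6) = -1.6357
  z = (2 - (3)·-1.2385 - (-4)·-1.6357) / (8) = -0.1034
Change: (-0.5552, -1.6496, -0.6166) → max |·| = 1.6496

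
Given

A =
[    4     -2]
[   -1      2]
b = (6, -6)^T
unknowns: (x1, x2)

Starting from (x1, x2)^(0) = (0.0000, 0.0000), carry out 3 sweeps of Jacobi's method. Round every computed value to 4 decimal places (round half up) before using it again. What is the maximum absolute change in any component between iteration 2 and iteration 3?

0.7500

Iteration 1:
  x1 = (6 - (-2)·0.0000) / (4) = 1.5000
  x2 = (-6 - (-1)·0.0000) / (2) = -3.0000
Iteration 2:
  x1 = (6 - (-2)·-3.0000) / (4) = 0.0000
  x2 = (-6 - (-1)·1.5000) / (2) = -2.2500
Iteration 3:
  x1 = (6 - (-2)·-2.2500) / (4) = 0.3750
  x2 = (-6 - (-1)·0.0000) / (2) = -3.0000
Change: (0.3750, -0.7500) → max |·| = 0.7500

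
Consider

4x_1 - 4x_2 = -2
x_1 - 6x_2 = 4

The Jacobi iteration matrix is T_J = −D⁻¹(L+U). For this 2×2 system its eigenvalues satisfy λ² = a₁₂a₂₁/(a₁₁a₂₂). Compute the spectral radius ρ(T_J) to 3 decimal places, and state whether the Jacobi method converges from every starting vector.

0.408

a₁₂a₂₁/(a₁₁a₂₂) = (-4)·(1) / ((4)·(-6)) = 0.166667
ρ = √|0.166667| = √0.166667 = 0.408
ρ < 1, so Jacobi converges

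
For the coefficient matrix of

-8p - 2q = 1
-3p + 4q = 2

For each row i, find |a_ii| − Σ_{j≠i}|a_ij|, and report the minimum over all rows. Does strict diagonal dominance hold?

row 1: |-8| − (2) = 6
row 2: |4| − (3) = 1
minimum over rows = 1 → strictly diagonally dominant (convergence guaranteed)

1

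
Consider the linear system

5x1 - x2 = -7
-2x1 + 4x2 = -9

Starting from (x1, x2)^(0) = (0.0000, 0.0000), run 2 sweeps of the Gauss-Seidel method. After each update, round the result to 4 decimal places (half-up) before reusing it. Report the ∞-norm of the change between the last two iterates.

0.5900

Iteration 1:
  x1 = (-7 - (-1)·0.0000) / (5) = -1.4000
  x2 = (-9 - (-2)·-1.4000) / (4) = -2.9500
Iteration 2:
  x1 = (-7 - (-1)·-2.9500) / (5) = -1.9900
  x2 = (-9 - (-2)·-1.9900) / (4) = -3.2450
Change: (-0.5900, -0.2950) → max |·| = 0.5900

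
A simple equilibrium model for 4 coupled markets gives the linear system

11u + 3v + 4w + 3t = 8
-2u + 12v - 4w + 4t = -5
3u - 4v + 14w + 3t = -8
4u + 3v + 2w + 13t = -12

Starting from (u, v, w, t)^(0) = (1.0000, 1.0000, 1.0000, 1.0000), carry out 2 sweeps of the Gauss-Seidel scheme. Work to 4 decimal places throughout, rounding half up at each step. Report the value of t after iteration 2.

Iteration 1:
  u = (8 - (3)·1.0000 - (4)·1.0000 - (3)·1.0000) / (11) = -0.1818
  v = (-5 - (-2)·-0.1818 - (-4)·1.0000 - (4)·1.0000) / (12) = -0.4470
  w = (-8 - (3)·-0.1818 - (-4)·-0.4470 - (3)·1.0000) / (14) = -0.8745
  t = (-12 - (4)·-0.1818 - (3)·-0.4470 - (2)·-0.8745) / (13) = -0.6294
Iteration 2:
  u = (8 - (3)·-0.4470 - (4)·-0.8745 - (3)·-0.6294) / (11) = 1.3388
  v = (-5 - (-2)·1.3388 - (-4)·-0.8745 - (4)·-0.6294) / (12) = -0.2752
  w = (-8 - (3)·1.3388 - (-4)·-0.2752 - (3)·-0.6294) / (14) = -0.8021
  t = (-12 - (4)·1.3388 - (3)·-0.2752 - (2)·-0.8021) / (13) = -1.1481

-1.1481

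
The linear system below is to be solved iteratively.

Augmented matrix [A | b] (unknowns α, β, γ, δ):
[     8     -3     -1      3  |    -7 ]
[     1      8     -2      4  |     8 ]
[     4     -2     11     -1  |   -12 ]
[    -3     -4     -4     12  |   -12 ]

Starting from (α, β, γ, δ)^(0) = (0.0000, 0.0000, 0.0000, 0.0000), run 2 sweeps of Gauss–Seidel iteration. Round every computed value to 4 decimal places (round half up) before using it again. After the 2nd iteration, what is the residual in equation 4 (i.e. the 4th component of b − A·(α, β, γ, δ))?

Iteration 1:
  α = (-7 - (-3)·0.0000 - (-1)·0.0000 - (3)·0.0000) / (8) = -0.8750
  β = (8 - (1)·-0.8750 - (-2)·0.0000 - (4)·0.0000) / (8) = 1.1094
  γ = (-12 - (4)·-0.8750 - (-2)·1.1094 - (-1)·0.0000) / (11) = -0.5710
  δ = (-12 - (-3)·-0.8750 - (-4)·1.1094 - (-4)·-0.5710) / (12) = -1.0393
Iteration 2:
  α = (-7 - (-3)·1.1094 - (-1)·-0.5710 - (3)·-1.0393) / (8) = -0.1406
  β = (8 - (1)·-0.1406 - (-2)·-0.5710 - (4)·-1.0393) / (8) = 1.3945
  γ = (-12 - (4)·-0.1406 - (-2)·1.3945 - (-1)·-1.0393) / (11) = -0.8807
  δ = (-12 - (-3)·-0.1406 - (-4)·1.3945 - (-4)·-0.8807) / (12) = -0.8639
Residual b − A·x = (0.0193, -1.3212, 0.1752, 0.0002)

0.0002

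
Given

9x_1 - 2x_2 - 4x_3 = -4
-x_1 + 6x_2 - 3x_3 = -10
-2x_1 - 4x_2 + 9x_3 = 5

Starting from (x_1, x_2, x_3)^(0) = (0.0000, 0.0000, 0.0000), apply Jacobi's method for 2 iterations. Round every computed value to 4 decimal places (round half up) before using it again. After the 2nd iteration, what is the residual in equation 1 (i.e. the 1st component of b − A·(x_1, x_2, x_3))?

Iteration 1:
  x_1 = (-4 - (-2)·0.0000 - (-4)·0.0000) / (9) = -0.4444
  x_2 = (-10 - (-1)·0.0000 - (-3)·0.0000) / (6) = -1.6667
  x_3 = (5 - (-2)·0.0000 - (-4)·0.0000) / (9) = 0.5556
Iteration 2:
  x_1 = (-4 - (-2)·-1.6667 - (-4)·0.5556) / (9) = -0.5679
  x_2 = (-10 - (-1)·-0.4444 - (-3)·0.5556) / (6) = -1.4629
  x_3 = (5 - (-2)·-0.4444 - (-4)·-1.6667) / (9) = -0.2840
Residual b − A·x = (-2.9507, -2.6425, 0.5686)

-2.9507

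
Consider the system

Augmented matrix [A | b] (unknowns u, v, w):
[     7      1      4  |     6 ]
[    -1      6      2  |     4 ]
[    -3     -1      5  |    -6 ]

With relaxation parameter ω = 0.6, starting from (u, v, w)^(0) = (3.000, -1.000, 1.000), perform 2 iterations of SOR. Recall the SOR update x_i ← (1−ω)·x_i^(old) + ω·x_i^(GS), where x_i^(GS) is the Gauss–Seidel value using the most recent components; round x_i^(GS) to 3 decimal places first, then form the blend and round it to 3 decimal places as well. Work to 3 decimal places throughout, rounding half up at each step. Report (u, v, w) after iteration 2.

Iteration 1:
  u: GS value = (6 - (1)·-1.000 - (4)·1.000) / (7) = 0.429;  u ← (1−ω)·3.000 + ω·0.429 = 1.457
  v: GS value = (4 - (-1)·1.457 - (2)·1.000) / (6) = 0.576;  v ← (1−ω)·-1.000 + ω·0.576 = -0.054
  w: GS value = (-6 - (-3)·1.457 - (-1)·-0.054) / (5) = -0.337;  w ← (1−ω)·1.000 + ω·-0.337 = 0.198
Iteration 2:
  u: GS value = (6 - (1)·-0.054 - (4)·0.198) / (7) = 0.752;  u ← (1−ω)·1.457 + ω·0.752 = 1.034
  v: GS value = (4 - (-1)·1.034 - (2)·0.198) / (6) = 0.773;  v ← (1−ω)·-0.054 + ω·0.773 = 0.442
  w: GS value = (-6 - (-3)·1.034 - (-1)·0.442) / (5) = -0.491;  w ← (1−ω)·0.198 + ω·-0.491 = -0.215

(1.034, 0.442, -0.215)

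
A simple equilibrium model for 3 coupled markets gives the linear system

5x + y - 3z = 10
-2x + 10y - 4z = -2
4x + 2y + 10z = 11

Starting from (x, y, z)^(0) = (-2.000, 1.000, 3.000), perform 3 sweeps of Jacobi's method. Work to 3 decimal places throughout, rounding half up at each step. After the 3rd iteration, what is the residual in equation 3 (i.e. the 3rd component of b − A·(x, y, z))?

7.672

Iteration 1:
  x = (10 - (1)·1.000 - (-3)·3.000) / (5) = 3.600
  y = (-2 - (-2)·-2.000 - (-4)·3.000) / (10) = 0.600
  z = (11 - (4)·-2.000 - (2)·1.000) / (10) = 1.700
Iteration 2:
  x = (10 - (1)·0.600 - (-3)·1.700) / (5) = 2.900
  y = (-2 - (-2)·3.600 - (-4)·1.700) / (10) = 1.200
  z = (11 - (4)·3.600 - (2)·0.600) / (10) = -0.460
Iteration 3:
  x = (10 - (1)·1.200 - (-3)·-0.460) / (5) = 1.484
  y = (-2 - (-2)·2.900 - (-4)·-0.460) / (10) = 0.196
  z = (11 - (4)·2.900 - (2)·1.200) / (10) = -0.300
Residual b − A·x = (1.484, -2.192, 7.672)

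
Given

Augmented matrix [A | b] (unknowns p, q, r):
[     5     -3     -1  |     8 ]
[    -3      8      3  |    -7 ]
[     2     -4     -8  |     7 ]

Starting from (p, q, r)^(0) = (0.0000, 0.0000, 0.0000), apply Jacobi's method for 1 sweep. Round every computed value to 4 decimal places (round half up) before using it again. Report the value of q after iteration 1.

Iteration 1:
  p = (8 - (-3)·0.0000 - (-1)·0.0000) / (5) = 1.6000
  q = (-7 - (-3)·0.0000 - (3)·0.0000) / (8) = -0.8750
  r = (7 - (2)·0.0000 - (-4)·0.0000) / (-8) = -0.8750

-0.8750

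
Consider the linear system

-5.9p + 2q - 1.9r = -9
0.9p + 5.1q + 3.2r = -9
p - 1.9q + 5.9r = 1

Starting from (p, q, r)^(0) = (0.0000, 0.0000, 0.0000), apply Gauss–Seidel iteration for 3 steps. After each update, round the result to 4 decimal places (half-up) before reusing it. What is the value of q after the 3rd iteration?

Iteration 1:
  p = (-9 - (2)·0.0000 - (-1.9)·0.0000) / (-5.9) = 1.5254
  q = (-9 - (0.9)·1.5254 - (3.2)·0.0000) / (5.1) = -2.0339
  r = (1 - (1)·1.5254 - (-1.9)·-2.0339) / (5.9) = -0.7440
Iteration 2:
  p = (-9 - (2)·-2.0339 - (-1.9)·-0.7440) / (-5.9) = 1.0756
  q = (-9 - (0.9)·1.0756 - (3.2)·-0.7440) / (5.1) = -1.4877
  r = (1 - (1)·1.0756 - (-1.9)·-1.4877) / (5.9) = -0.4919
Iteration 3:
  p = (-9 - (2)·-1.4877 - (-1.9)·-0.4919) / (-5.9) = 1.1795
  q = (-9 - (0.9)·1.1795 - (3.2)·-0.4919) / (5.1) = -1.6642
  r = (1 - (1)·1.1795 - (-1.9)·-1.6642) / (5.9) = -0.5664

-1.6642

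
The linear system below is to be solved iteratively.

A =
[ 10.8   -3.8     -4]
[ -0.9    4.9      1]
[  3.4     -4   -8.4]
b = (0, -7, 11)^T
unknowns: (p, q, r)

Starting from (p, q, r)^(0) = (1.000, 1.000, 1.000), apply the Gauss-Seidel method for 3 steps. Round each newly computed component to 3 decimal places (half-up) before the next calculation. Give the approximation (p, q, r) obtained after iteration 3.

Iteration 1:
  p = (0 - (-3.8)·1.000 - (-4)·1.000) / (10.8) = 0.722
  q = (-7 - (-0.9)·0.722 - (1)·1.000) / (4.9) = -1.500
  r = (11 - (3.4)·0.722 - (-4)·-1.500) / (-8.4) = -0.303
Iteration 2:
  p = (0 - (-3.8)·-1.500 - (-4)·-0.303) / (10.8) = -0.640
  q = (-7 - (-0.9)·-0.640 - (1)·-0.303) / (4.9) = -1.484
  r = (11 - (3.4)·-0.640 - (-4)·-1.484) / (-8.4) = -0.862
Iteration 3:
  p = (0 - (-3.8)·-1.484 - (-4)·-0.862) / (10.8) = -0.841
  q = (-7 - (-0.9)·-0.841 - (1)·-0.862) / (4.9) = -1.407
  r = (11 - (3.4)·-0.841 - (-4)·-1.407) / (-8.4) = -0.980

(-0.841, -1.407, -0.980)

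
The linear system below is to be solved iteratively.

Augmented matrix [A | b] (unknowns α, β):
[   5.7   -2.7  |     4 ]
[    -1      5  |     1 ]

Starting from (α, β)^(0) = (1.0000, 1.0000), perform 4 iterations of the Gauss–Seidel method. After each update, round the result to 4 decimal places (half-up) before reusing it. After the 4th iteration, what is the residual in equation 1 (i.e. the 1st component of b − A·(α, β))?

-0.0014

Iteration 1:
  α = (4 - (-2.7)·1.0000) / (5.7) = 1.1754
  β = (1 - (-1)·1.1754) / (5) = 0.4351
Iteration 2:
  α = (4 - (-2.7)·0.4351) / (5.7) = 0.9079
  β = (1 - (-1)·0.9079) / (5) = 0.3816
Iteration 3:
  α = (4 - (-2.7)·0.3816) / (5.7) = 0.8825
  β = (1 - (-1)·0.8825) / (5) = 0.3765
Iteration 4:
  α = (4 - (-2.7)·0.3765) / (5.7) = 0.8801
  β = (1 - (-1)·0.8801) / (5) = 0.3760
Residual b − A·x = (-0.0014, 0.0001)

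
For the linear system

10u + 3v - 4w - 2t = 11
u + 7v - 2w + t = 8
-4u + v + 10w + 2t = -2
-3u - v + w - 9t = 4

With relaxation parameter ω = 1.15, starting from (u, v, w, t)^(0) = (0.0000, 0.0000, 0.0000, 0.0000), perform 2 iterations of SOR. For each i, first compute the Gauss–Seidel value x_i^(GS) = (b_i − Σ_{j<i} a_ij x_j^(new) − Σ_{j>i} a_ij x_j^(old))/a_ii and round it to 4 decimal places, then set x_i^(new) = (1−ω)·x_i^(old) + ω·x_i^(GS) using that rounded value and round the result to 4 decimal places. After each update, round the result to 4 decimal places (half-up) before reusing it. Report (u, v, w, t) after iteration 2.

Iteration 1:
  u: GS value = (11 - (3)·0.0000 - (-4)·0.0000 - (-2)·0.0000) / (10) = 1.1000;  u ← (1−ω)·0.0000 + ω·1.1000 = 1.2650
  v: GS value = (8 - (1)·1.2650 - (-2)·0.0000 - (1)·0.0000) / (7) = 0.9621;  v ← (1−ω)·0.0000 + ω·0.9621 = 1.1064
  w: GS value = (-2 - (-4)·1.2650 - (1)·1.1064 - (2)·0.0000) / (10) = 0.1954;  w ← (1−ω)·0.0000 + ω·0.1954 = 0.2247
  t: GS value = (4 - (-3)·1.2650 - (-1)·1.1064 - (1)·0.2247) / (-9) = -0.9641;  t ← (1−ω)·0.0000 + ω·-0.9641 = -1.1087
Iteration 2:
  u: GS value = (11 - (3)·1.1064 - (-4)·0.2247 - (-2)·-1.1087) / (10) = 0.6362;  u ← (1−ω)·1.2650 + ω·0.6362 = 0.5419
  v: GS value = (8 - (1)·0.5419 - (-2)·0.2247 - (1)·-1.1087) / (7) = 1.2880;  v ← (1−ω)·1.1064 + ω·1.2880 = 1.3152
  w: GS value = (-2 - (-4)·0.5419 - (1)·1.3152 - (2)·-1.1087) / (10) = 0.1070;  w ← (1−ω)·0.2247 + ω·0.1070 = 0.0893
  t: GS value = (4 - (-3)·0.5419 - (-1)·1.3152 - (1)·0.0893) / (-9) = -0.7613;  t ← (1−ω)·-1.1087 + ω·-0.7613 = -0.7092

(0.5419, 1.3152, 0.0893, -0.7092)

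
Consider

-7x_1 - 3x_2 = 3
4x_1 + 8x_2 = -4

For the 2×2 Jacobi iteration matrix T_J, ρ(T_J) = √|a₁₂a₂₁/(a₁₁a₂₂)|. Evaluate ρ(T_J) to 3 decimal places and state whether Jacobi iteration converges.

0.463

a₁₂a₂₁/(a₁₁a₂₂) = (-3)·(4) / ((-7)·(8)) = 0.214286
ρ = √|0.214286| = √0.214286 = 0.463
ρ < 1, so Jacobi converges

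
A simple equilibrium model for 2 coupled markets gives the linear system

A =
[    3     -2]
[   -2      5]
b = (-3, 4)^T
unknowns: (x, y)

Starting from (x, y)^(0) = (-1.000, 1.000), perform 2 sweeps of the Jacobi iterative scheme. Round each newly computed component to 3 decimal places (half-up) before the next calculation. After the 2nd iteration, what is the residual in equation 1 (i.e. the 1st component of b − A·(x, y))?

0.533

Iteration 1:
  x = (-3 - (-2)·1.000) / (3) = -0.333
  y = (4 - (-2)·-1.000) / (5) = 0.400
Iteration 2:
  x = (-3 - (-2)·0.400) / (3) = -0.733
  y = (4 - (-2)·-0.333) / (5) = 0.667
Residual b − A·x = (0.533, -0.801)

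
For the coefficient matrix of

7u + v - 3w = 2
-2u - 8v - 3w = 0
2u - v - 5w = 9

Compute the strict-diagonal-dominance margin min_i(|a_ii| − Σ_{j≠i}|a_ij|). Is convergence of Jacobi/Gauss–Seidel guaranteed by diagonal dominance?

2

row 1: |7| − (1+3) = 3
row 2: |-8| − (2+3) = 3
row 3: |-5| − (2+1) = 2
minimum over rows = 2 → strictly diagonally dominant (convergence guaranteed)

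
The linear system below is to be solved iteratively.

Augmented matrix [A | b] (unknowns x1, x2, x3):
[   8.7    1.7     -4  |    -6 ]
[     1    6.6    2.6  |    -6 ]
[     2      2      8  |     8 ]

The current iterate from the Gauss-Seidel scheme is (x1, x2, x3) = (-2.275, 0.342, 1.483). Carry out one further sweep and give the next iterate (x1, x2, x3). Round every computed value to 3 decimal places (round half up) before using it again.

(-0.075, -1.482, 1.389)

One sweep:
  x1 = (-6 - (1.7)·0.342 - (-4)·1.483) / (8.7) = -0.075
  x2 = (-6 - (1)·-0.075 - (2.6)·1.483) / (6.6) = -1.482
  x3 = (8 - (2)·-0.075 - (2)·-1.482) / (8) = 1.389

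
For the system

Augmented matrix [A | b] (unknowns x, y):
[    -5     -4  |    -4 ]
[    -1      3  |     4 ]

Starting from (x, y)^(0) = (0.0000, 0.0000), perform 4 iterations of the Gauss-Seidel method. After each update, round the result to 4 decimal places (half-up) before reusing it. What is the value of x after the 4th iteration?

-0.2297

Iteration 1:
  x = (-4 - (-4)·0.0000) / (-5) = 0.8000
  y = (4 - (-1)·0.8000) / (3) = 1.6000
Iteration 2:
  x = (-4 - (-4)·1.6000) / (-5) = -0.4800
  y = (4 - (-1)·-0.4800) / (3) = 1.1733
Iteration 3:
  x = (-4 - (-4)·1.1733) / (-5) = -0.1386
  y = (4 - (-1)·-0.1386) / (3) = 1.2871
Iteration 4:
  x = (-4 - (-4)·1.2871) / (-5) = -0.2297
  y = (4 - (-1)·-0.2297) / (3) = 1.2568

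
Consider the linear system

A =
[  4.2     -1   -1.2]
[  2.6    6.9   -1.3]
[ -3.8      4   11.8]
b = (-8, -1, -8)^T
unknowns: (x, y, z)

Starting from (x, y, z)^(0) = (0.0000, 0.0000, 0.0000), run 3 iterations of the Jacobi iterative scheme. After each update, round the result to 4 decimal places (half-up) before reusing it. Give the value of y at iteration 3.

0.4248

Iteration 1:
  x = (-8 - (-1)·0.0000 - (-1.2)·0.0000) / (4.2) = -1.9048
  y = (-1 - (2.6)·0.0000 - (-1.3)·0.0000) / (6.9) = -0.1449
  z = (-8 - (-3.8)·0.0000 - (4)·0.0000) / (11.8) = -0.6780
Iteration 2:
  x = (-8 - (-1)·-0.1449 - (-1.2)·-0.6780) / (4.2) = -2.1330
  y = (-1 - (2.6)·-1.9048 - (-1.3)·-0.6780) / (6.9) = 0.4451
  z = (-8 - (-3.8)·-1.9048 - (4)·-0.1449) / (11.8) = -1.2423
Iteration 3:
  x = (-8 - (-1)·0.4451 - (-1.2)·-1.2423) / (4.2) = -2.1537
  y = (-1 - (2.6)·-2.1330 - (-1.3)·-1.2423) / (6.9) = 0.4248
  z = (-8 - (-3.8)·-2.1330 - (4)·0.4451) / (11.8) = -1.5157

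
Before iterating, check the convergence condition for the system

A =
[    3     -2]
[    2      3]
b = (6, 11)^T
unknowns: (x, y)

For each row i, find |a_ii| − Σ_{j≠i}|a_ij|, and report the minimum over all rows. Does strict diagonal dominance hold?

row 1: |3| − (2) = 1
row 2: |3| − (2) = 1
minimum over rows = 1 → strictly diagonally dominant (convergence guaranteed)

1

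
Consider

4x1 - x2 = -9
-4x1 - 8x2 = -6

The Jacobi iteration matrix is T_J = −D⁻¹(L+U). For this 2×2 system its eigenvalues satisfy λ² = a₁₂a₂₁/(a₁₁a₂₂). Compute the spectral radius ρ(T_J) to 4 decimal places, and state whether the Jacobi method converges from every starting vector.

a₁₂a₂₁/(a₁₁a₂₂) = (-1)·(-4) / ((4)·(-8)) = -0.125000
ρ = √|-0.125000| = √0.125000 = 0.3536
ρ < 1, so Jacobi converges

0.3536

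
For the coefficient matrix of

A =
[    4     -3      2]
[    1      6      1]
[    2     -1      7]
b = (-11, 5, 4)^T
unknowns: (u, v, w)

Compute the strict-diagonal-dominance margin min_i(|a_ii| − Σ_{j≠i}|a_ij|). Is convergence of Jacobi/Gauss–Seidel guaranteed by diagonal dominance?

row 1: |4| − (3+2) = -1
row 2: |6| − (1+1) = 4
row 3: |7| − (2+1) = 4
minimum over rows = -1 → not strictly diagonally dominant

-1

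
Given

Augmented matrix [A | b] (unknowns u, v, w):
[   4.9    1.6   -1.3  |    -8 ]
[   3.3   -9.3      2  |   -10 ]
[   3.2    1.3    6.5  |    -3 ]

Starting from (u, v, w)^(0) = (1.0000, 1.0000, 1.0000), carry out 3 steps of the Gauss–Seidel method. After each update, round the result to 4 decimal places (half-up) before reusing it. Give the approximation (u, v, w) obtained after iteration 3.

Iteration 1:
  u = (-8 - (1.6)·1.0000 - (-1.3)·1.0000) / (4.9) = -1.6939
  v = (-10 - (3.3)·-1.6939 - (2)·1.0000) / (-9.3) = 0.6893
  w = (-3 - (3.2)·-1.6939 - (1.3)·0.6893) / (6.5) = 0.2345
Iteration 2:
  u = (-8 - (1.6)·0.6893 - (-1.3)·0.2345) / (4.9) = -1.7955
  v = (-10 - (3.3)·-1.7955 - (2)·0.2345) / (-9.3) = 0.4886
  w = (-3 - (3.2)·-1.7955 - (1.3)·0.4886) / (6.5) = 0.3247
Iteration 3:
  u = (-8 - (1.6)·0.4886 - (-1.3)·0.3247) / (4.9) = -1.7061
  v = (-10 - (3.3)·-1.7061 - (2)·0.3247) / (-9.3) = 0.5397
  w = (-3 - (3.2)·-1.7061 - (1.3)·0.5397) / (6.5) = 0.2704

(-1.7061, 0.5397, 0.2704)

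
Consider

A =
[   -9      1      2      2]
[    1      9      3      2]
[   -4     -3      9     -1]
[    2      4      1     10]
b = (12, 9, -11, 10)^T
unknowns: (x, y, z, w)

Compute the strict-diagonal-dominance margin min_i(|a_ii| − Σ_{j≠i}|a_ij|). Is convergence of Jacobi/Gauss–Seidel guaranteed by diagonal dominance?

1

row 1: |-9| − (1+2+2) = 4
row 2: |9| − (1+3+2) = 3
row 3: |9| − (4+3+1) = 1
row 4: |10| − (2+4+1) = 3
minimum over rows = 1 → strictly diagonally dominant (convergence guaranteed)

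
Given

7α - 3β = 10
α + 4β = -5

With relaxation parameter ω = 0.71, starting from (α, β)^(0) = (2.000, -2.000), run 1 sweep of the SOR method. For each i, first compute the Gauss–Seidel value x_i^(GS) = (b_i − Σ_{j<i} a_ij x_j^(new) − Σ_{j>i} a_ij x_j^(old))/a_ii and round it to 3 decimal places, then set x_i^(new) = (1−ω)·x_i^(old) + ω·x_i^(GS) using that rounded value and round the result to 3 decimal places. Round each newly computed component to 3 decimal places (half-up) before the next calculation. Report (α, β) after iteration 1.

Iteration 1:
  α: GS value = (10 - (-3)·-2.000) / (7) = 0.571;  α ← (1−ω)·2.000 + ω·0.571 = 0.985
  β: GS value = (-5 - (1)·0.985) / (4) = -1.496;  β ← (1−ω)·-2.000 + ω·-1.496 = -1.642

(0.985, -1.642)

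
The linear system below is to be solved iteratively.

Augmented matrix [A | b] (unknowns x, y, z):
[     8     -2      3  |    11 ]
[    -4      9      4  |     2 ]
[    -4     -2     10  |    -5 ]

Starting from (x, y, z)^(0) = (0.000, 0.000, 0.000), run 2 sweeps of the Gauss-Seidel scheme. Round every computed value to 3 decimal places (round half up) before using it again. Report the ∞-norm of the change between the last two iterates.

Iteration 1:
  x = (11 - (-2)·0.000 - (3)·0.000) / (8) = 1.375
  y = (2 - (-4)·1.375 - (4)·0.000) / (9) = 0.833
  z = (-5 - (-4)·1.375 - (-2)·0.833) / (10) = 0.217
Iteration 2:
  x = (11 - (-2)·0.833 - (3)·0.217) / (8) = 1.502
  y = (2 - (-4)·1.502 - (4)·0.217) / (9) = 0.793
  z = (-5 - (-4)·1.502 - (-2)·0.793) / (10) = 0.259
Change: (0.127, -0.040, 0.042) → max |·| = 0.127

0.127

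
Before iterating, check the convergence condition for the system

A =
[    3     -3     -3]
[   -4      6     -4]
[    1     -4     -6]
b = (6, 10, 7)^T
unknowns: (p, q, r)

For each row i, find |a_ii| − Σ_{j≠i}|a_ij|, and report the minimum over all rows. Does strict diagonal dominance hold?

-3

row 1: |3| − (3+3) = -3
row 2: |6| − (4+4) = -2
row 3: |-6| − (1+4) = 1
minimum over rows = -3 → not strictly diagonally dominant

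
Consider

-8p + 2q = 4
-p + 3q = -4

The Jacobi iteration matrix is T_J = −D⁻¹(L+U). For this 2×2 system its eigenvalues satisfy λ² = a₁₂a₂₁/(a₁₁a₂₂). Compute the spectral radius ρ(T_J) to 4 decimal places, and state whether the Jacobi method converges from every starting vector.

a₁₂a₂₁/(a₁₁a₂₂) = (2)·(-1) / ((-8)·(3)) = 0.083333
ρ = √|0.083333| = √0.083333 = 0.2887
ρ < 1, so Jacobi converges

0.2887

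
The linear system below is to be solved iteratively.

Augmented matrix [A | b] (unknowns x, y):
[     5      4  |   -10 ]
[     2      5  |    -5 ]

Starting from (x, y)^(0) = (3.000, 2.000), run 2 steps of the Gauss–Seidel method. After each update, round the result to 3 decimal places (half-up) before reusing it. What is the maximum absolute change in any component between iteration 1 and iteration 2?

1.248

Iteration 1:
  x = (-10 - (4)·2.000) / (5) = -3.600
  y = (-5 - (2)·-3.600) / (5) = 0.440
Iteration 2:
  x = (-10 - (4)·0.440) / (5) = -2.352
  y = (-5 - (2)·-2.352) / (5) = -0.059
Change: (1.248, -0.499) → max |·| = 1.248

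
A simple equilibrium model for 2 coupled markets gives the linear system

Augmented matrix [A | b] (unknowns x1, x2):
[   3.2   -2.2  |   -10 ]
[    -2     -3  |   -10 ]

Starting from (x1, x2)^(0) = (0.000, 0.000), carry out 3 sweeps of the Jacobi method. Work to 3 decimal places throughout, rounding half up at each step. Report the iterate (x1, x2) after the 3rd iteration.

Iteration 1:
  x1 = (-10 - (-2.2)·0.000) / (3.2) = -3.125
  x2 = (-10 - (-2)·0.000) / (-3) = 3.333
Iteration 2:
  x1 = (-10 - (-2.2)·3.333) / (3.2) = -0.834
  x2 = (-10 - (-2)·-3.125) / (-3) = 5.417
Iteration 3:
  x1 = (-10 - (-2.2)·5.417) / (3.2) = 0.599
  x2 = (-10 - (-2)·-0.834) / (-3) = 3.889

(0.599, 3.889)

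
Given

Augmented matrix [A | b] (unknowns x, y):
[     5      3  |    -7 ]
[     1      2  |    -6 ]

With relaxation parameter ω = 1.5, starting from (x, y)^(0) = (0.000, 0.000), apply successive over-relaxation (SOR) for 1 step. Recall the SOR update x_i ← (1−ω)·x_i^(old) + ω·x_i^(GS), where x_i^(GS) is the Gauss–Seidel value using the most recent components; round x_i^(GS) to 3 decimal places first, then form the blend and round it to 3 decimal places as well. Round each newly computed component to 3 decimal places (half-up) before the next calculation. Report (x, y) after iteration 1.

Iteration 1:
  x: GS value = (-7 - (3)·0.000) / (5) = -1.400;  x ← (1−ω)·0.000 + ω·-1.400 = -2.100
  y: GS value = (-6 - (1)·-2.100) / (2) = -1.950;  y ← (1−ω)·0.000 + ω·-1.950 = -2.925

(-2.100, -2.925)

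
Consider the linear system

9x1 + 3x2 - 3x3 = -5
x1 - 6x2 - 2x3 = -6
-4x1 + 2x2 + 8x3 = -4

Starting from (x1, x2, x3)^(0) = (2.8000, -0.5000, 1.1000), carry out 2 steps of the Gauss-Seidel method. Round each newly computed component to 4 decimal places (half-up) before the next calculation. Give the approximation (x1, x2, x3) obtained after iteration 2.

Iteration 1:
  x1 = (-5 - (3)·-0.5000 - (-3)·1.1000) / (9) = -0.0222
  x2 = (-6 - (1)·-0.0222 - (-2)·1.1000) / (-6) = 0.6296
  x3 = (-4 - (-4)·-0.0222 - (2)·0.6296) / (8) = -0.6685
Iteration 2:
  x1 = (-5 - (3)·0.6296 - (-3)·-0.6685) / (9) = -0.9883
  x2 = (-6 - (1)·-0.9883 - (-2)·-0.6685) / (-6) = 1.0581
  x3 = (-4 - (-4)·-0.9883 - (2)·1.0581) / (8) = -1.2587

(-0.9883, 1.0581, -1.2587)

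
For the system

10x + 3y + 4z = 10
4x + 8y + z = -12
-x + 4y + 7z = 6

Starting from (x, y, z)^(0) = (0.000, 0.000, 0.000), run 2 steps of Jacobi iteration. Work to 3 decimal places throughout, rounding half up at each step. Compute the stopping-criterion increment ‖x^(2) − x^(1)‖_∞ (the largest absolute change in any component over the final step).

1.000

Iteration 1:
  x = (10 - (3)·0.000 - (4)·0.000) / (10) = 1.000
  y = (-12 - (4)·0.000 - (1)·0.000) / (8) = -1.500
  z = (6 - (-1)·0.000 - (4)·0.000) / (7) = 0.857
Iteration 2:
  x = (10 - (3)·-1.500 - (4)·0.857) / (10) = 1.107
  y = (-12 - (4)·1.000 - (1)·0.857) / (8) = -2.107
  z = (6 - (-1)·1.000 - (4)·-1.500) / (7) = 1.857
Change: (0.107, -0.607, 1.000) → max |·| = 1.000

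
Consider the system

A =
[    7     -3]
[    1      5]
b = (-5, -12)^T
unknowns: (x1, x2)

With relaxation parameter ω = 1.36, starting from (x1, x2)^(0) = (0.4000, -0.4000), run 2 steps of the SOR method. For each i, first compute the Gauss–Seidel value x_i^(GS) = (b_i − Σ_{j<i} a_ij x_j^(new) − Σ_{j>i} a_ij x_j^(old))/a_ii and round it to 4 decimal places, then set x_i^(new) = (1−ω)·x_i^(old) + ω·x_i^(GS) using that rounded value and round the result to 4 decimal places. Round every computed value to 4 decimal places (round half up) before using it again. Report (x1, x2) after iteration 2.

Iteration 1:
  x1: GS value = (-5 - (-3)·-0.4000) / (7) = -0.8857;  x1 ← (1−ω)·0.4000 + ω·-0.8857 = -1.3486
  x2: GS value = (-12 - (1)·-1.3486) / (5) = -2.1303;  x2 ← (1−ω)·-0.4000 + ω·-2.1303 = -2.7532
Iteration 2:
  x1: GS value = (-5 - (-3)·-2.7532) / (7) = -1.8942;  x1 ← (1−ω)·-1.3486 + ω·-1.8942 = -2.0906
  x2: GS value = (-12 - (1)·-2.0906) / (5) = -1.9819;  x2 ← (1−ω)·-2.7532 + ω·-1.9819 = -1.7042

(-2.0906, -1.7042)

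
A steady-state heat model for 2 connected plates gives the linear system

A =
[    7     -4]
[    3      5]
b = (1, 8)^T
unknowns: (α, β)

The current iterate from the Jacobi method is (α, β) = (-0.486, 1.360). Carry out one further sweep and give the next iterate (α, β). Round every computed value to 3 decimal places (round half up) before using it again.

One sweep:
  α = (1 - (-4)·1.360) / (7) = 0.920
  β = (8 - (3)·-0.486) / (5) = 1.892

(0.920, 1.892)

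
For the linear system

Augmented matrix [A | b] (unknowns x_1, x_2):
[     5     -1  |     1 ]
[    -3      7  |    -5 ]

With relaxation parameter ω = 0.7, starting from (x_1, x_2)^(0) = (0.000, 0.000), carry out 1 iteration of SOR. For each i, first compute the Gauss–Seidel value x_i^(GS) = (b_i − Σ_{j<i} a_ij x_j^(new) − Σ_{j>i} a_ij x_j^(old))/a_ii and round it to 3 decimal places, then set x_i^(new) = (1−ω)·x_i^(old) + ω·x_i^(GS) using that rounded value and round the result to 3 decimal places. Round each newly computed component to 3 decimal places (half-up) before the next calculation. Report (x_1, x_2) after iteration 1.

(0.140, -0.458)

Iteration 1:
  x_1: GS value = (1 - (-1)·0.000) / (5) = 0.200;  x_1 ← (1−ω)·0.000 + ω·0.200 = 0.140
  x_2: GS value = (-5 - (-3)·0.140) / (7) = -0.654;  x_2 ← (1−ω)·0.000 + ω·-0.654 = -0.458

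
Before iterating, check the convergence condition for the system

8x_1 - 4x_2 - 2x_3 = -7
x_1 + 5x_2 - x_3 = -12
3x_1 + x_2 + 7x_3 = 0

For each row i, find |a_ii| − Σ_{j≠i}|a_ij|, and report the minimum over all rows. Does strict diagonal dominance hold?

2

row 1: |8| − (4+2) = 2
row 2: |5| − (1+1) = 3
row 3: |7| − (3+1) = 3
minimum over rows = 2 → strictly diagonally dominant (convergence guaranteed)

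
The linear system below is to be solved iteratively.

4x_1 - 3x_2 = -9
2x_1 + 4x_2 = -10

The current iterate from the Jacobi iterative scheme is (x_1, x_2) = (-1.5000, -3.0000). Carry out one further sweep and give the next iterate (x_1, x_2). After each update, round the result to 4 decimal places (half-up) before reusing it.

(-4.5000, -1.7500)

One sweep:
  x_1 = (-9 - (-3)·-3.0000) / (4) = -4.5000
  x_2 = (-10 - (2)·-1.5000) / (4) = -1.7500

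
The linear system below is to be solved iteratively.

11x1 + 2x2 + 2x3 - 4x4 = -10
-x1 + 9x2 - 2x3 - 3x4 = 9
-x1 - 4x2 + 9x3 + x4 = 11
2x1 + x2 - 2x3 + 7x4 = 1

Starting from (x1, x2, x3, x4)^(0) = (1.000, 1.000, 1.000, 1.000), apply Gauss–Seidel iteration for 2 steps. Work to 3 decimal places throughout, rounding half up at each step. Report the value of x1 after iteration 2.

-1.232

Iteration 1:
  x1 = (-10 - (2)·1.000 - (2)·1.000 - (-4)·1.000) / (11) = -0.909
  x2 = (9 - (-1)·-0.909 - (-2)·1.000 - (-3)·1.000) / (9) = 1.455
  x3 = (11 - (-1)·-0.909 - (-4)·1.455 - (1)·1.000) / (9) = 1.657
  x4 = (1 - (2)·-0.909 - (1)·1.455 - (-2)·1.657) / (7) = 0.668
Iteration 2:
  x1 = (-10 - (2)·1.455 - (2)·1.657 - (-4)·0.668) / (11) = -1.232
  x2 = (9 - (-1)·-1.232 - (-2)·1.657 - (-3)·0.668) / (9) = 1.454
  x3 = (11 - (-1)·-1.232 - (-4)·1.454 - (1)·0.668) / (9) = 1.657
  x4 = (1 - (2)·-1.232 - (1)·1.454 - (-2)·1.657) / (7) = 0.761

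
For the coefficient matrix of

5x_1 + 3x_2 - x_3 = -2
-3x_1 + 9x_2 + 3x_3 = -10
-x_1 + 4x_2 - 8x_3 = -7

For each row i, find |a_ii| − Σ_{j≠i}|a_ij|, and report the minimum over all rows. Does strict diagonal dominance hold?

1

row 1: |5| − (3+1) = 1
row 2: |9| − (3+3) = 3
row 3: |-8| − (1+4) = 3
minimum over rows = 1 → strictly diagonally dominant (convergence guaranteed)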